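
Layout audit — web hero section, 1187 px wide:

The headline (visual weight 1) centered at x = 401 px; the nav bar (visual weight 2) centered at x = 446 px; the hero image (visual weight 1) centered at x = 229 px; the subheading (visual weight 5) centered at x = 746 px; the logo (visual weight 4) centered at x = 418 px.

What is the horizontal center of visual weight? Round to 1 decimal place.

x ≈ 532.6

Total weight = 1 + 2 + 1 + 5 + 4 = 13.
x-moment: 1·401 + 2·446 + 1·229 + 5·746 + 4·418 = 6924; centroid 6924/13 ≈ 532.62.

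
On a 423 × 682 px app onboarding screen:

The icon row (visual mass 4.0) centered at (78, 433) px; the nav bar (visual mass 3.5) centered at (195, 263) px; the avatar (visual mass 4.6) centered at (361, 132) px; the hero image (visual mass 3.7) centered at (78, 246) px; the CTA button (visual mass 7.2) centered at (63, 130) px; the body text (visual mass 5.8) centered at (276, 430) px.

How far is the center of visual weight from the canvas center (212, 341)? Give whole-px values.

Σw = 4.0 + 3.5 + 4.6 + 3.7 + 7.2 + 5.8 = 28.8.
x: (4.0·78 + 3.5·195 + 4.6·361 + 3.7·78 + 7.2·63 + 5.8·276) / 28.8 = 4998.1 / 28.8 ≈ 173.55
y: (4.0·433 + 3.5·263 + 4.6·132 + 3.7·246 + 7.2·130 + 5.8·430) / 28.8 = 7599.9 / 28.8 ≈ 263.89
Offset from (212, 341): Δx ≈ -38.45, Δy ≈ -77.11; distance = √(Δx² + Δy²) ≈ 86.17.

≈ 86 px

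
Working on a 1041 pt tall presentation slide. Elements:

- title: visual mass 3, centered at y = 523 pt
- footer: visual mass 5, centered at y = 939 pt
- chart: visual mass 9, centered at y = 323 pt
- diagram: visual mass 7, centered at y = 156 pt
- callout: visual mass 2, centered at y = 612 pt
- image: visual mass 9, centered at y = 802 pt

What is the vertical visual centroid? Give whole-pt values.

y ≈ 534

Total weight = 3 + 5 + 9 + 7 + 2 + 9 = 35.
y-moment: 3·523 + 5·939 + 9·323 + 7·156 + 2·612 + 9·802 = 18705; centroid 18705/35 ≈ 534.43.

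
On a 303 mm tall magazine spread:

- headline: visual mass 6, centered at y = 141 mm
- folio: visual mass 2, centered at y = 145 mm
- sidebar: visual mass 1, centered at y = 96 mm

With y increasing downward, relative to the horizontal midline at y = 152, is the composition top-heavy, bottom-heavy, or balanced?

Weights sum to 6 + 2 + 1 = 9.
y: (6·141 + 2·145 + 1·96) / 9 = 1232 / 9 ≈ 136.89
136.9 lies above (smaller y than) the midline 152, so the layout is top-heavy.

top-heavy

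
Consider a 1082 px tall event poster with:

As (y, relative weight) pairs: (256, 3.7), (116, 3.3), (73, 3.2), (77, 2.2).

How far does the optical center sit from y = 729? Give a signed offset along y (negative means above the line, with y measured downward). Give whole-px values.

Weights sum to 3.7 + 3.3 + 3.2 + 2.2 = 12.4.
y-moment: 3.7·256 + 3.3·116 + 3.2·73 + 2.2·77 = 1733.0; centroid 1733.0/12.4 ≈ 139.76.
Difference: 139.76 − 729 ≈ -589.24.

≈ -589 px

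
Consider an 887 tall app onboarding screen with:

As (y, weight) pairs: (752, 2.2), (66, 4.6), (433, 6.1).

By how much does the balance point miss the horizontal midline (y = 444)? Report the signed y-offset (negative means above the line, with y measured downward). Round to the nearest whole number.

Weights sum to 2.2 + 4.6 + 6.1 = 12.9.
y: (2.2·752 + 4.6·66 + 6.1·433) / 12.9 = 4599.3 / 12.9 ≈ 356.53
Difference: 356.53 − 444 ≈ -87.47.

≈ -87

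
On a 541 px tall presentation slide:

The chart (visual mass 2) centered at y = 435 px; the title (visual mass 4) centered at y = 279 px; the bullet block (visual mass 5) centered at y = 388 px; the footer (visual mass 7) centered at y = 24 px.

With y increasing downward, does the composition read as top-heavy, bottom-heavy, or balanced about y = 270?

top-heavy

Weights sum to 2 + 4 + 5 + 7 = 18.
y: (2·435 + 4·279 + 5·388 + 7·24) / 18 = 4094 / 18 ≈ 227.44
227.4 lies above (smaller y than) the midline 270, so the layout is top-heavy.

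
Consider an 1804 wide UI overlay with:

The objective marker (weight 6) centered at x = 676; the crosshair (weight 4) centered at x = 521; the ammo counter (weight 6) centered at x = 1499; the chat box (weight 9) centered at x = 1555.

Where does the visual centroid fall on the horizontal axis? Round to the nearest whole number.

Weights sum to 6 + 4 + 6 + 9 = 25.
x: (6·676 + 4·521 + 6·1499 + 9·1555) / 25 = 29129 / 25 ≈ 1165.16

x ≈ 1165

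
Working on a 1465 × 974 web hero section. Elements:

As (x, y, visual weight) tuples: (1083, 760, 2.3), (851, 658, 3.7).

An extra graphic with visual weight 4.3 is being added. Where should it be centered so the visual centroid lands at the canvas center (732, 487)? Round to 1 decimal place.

(441.9, 193.8)

After adding the extra graphic, total weight = 2.3 + 3.7 + 4.3 = 10.3.
Along x: (5639.6 + 4.3·x) / 10.3 = 732 (existing moment 2.3·1083 + 3.7·851 = 5639.6) ⇒ x = (7539.6 − 5639.6) / 4.3 ≈ 441.86.
Along y: (4182.6 + 4.3·y) / 10.3 = 487 (existing moment 2.3·760 + 3.7·658 = 4182.6) ⇒ y = (5016.1 − 4182.6) / 4.3 ≈ 193.84.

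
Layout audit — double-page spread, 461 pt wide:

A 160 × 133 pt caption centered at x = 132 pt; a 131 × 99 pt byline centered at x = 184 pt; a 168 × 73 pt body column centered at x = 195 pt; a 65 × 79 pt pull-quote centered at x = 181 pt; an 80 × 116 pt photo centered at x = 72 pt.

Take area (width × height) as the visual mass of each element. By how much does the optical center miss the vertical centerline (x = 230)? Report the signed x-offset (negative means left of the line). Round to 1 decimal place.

≈ -79.3 pt

Areas: caption 160·133 = 21280, byline 131·99 = 12969, body column 168·73 = 12264, pull-quote 65·79 = 5135, photo 80·116 = 9280. Total weight = 60928.
x: (21280·132 + 12969·184 + 12264·195 + 5135·181 + 9280·72) / 60928 = 9184331 / 60928 ≈ 150.74
Offset from x = 230: 150.74 − 230 ≈ -79.26.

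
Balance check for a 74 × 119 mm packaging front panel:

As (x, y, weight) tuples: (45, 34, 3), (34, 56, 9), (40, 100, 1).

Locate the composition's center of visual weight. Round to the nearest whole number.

Σw = 3 + 9 + 1 = 13.
Σw·x = 3·45 + 9·34 + 1·40 = 481, so x̄ = 481/13 ≈ 37.00.
Σw·y = 3·34 + 9·56 + 1·100 = 706, so ȳ = 706/13 ≈ 54.31.

(37, 54)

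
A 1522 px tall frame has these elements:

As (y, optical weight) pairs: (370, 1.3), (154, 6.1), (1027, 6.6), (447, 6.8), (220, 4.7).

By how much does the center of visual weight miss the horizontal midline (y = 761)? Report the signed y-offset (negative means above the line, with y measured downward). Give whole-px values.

Total weight = 1.3 + 6.1 + 6.6 + 6.8 + 4.7 = 25.5.
y: (1.3·370 + 6.1·154 + 6.6·1027 + 6.8·447 + 4.7·220) / 25.5 = 12272.2 / 25.5 ≈ 481.26
Offset from y = 761: 481.26 − 761 ≈ -279.74.

≈ -280 px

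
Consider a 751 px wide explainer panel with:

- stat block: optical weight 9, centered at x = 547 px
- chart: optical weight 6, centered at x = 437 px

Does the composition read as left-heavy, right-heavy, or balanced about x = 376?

right-heavy

Σw = 9 + 6 = 15.
x-moment: 9·547 + 6·437 = 7545; centroid 7545/15 ≈ 503.00.
503.0 vs midline 376 → right-heavy.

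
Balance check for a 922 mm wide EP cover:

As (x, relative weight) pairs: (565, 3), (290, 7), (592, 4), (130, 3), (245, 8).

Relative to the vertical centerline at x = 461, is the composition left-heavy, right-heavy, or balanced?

Total weight = 3 + 7 + 4 + 3 + 8 = 25.
Σw·x = 3·565 + 7·290 + 4·592 + 3·130 + 8·245 = 8443, so x̄ = 8443/25 ≈ 337.72.
Since 337.7 is left of 461, the composition reads left-heavy.

left-heavy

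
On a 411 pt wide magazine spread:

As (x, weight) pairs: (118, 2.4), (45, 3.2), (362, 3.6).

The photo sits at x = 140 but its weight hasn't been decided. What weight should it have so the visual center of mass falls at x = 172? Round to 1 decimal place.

w ≈ 4.6

Fixed elements: Σw = 2.4 + 3.2 + 3.6 = 9.2, Σw·x = 2.4·118 + 3.2·45 + 3.6·362 = 1730.4.
Balance at x = 172 requires (1730.4 + w·140) / (9.2 + w) = 172.
So w = (172·9.2 − 1730.4)/(140 − 172) = -148.0/-32 ≈ 4.63.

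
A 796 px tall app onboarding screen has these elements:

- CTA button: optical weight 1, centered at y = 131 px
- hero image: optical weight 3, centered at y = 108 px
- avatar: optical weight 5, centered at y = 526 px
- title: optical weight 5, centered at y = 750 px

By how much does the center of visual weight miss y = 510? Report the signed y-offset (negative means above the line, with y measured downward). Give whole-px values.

≈ -22 px

Σw = 1 + 3 + 5 + 5 = 14.
y: (1·131 + 3·108 + 5·526 + 5·750) / 14 = 6835 / 14 ≈ 488.21
Difference: 488.21 − 510 ≈ -21.79.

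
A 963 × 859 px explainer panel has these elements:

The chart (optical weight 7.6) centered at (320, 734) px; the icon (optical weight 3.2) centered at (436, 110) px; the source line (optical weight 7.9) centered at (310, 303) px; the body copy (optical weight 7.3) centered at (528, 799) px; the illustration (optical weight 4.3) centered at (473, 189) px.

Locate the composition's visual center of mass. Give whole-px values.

Total weight = 7.6 + 3.2 + 7.9 + 7.3 + 4.3 = 30.3.
x: (7.6·320 + 3.2·436 + 7.9·310 + 7.3·528 + 4.3·473) / 30.3 = 12164.5 / 30.3 ≈ 401.47
y: (7.6·734 + 3.2·110 + 7.9·303 + 7.3·799 + 4.3·189) / 30.3 = 14969.5 / 30.3 ≈ 494.04

(401, 494)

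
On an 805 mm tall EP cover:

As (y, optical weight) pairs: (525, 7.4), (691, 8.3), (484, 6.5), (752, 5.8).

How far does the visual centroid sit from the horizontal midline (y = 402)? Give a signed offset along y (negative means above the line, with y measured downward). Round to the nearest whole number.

≈ 210 mm

Total weight = 7.4 + 8.3 + 6.5 + 5.8 = 28.0.
y-moment: 7.4·525 + 8.3·691 + 6.5·484 + 5.8·752 = 17127.9; centroid 17127.9/28.0 ≈ 611.71.
Offset from y = 402: 611.71 − 402 ≈ 209.71.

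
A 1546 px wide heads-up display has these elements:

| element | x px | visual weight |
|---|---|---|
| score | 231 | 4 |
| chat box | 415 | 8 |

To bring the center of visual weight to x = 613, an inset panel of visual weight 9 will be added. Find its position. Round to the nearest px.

x ≈ 959

After adding the inset panel, total weight = 4 + 8 + 9 = 21.
Along x: (4244 + 9·x) / 21 = 613 (existing moment 4·231 + 8·415 = 4244) ⇒ x = (12873 − 4244) / 9 ≈ 958.78.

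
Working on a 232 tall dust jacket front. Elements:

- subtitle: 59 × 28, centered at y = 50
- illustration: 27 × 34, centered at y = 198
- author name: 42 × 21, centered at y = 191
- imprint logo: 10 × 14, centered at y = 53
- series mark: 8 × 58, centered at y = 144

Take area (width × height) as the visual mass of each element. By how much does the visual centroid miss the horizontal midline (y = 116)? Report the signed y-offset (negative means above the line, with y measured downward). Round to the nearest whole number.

≈ 9

Areas → weights: subtitle 59·28 = 1652, illustration 27·34 = 918, author name 42·21 = 882, imprint logo 10·14 = 140, series mark 8·58 = 464; Σw = 4056.
y-moment: 1652·50 + 918·198 + 882·191 + 140·53 + 464·144 = 507062; centroid 507062/4056 ≈ 125.02.
Offset from y = 116: 125.02 − 116 ≈ 9.02.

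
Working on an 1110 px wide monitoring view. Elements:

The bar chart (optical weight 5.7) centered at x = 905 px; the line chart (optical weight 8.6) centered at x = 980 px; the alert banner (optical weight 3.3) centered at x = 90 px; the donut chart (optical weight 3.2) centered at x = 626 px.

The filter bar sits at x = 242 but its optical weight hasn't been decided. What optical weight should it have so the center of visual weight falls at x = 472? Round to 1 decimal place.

Fixed elements: Σw = 5.7 + 8.6 + 3.3 + 3.2 = 20.8, Σw·x = 5.7·905 + 8.6·980 + 3.3·90 + 3.2·626 = 15886.7.
Set Σw·x/Σw = 472: (15886.7 + 242w) = 472·(20.8 + w).
So w = (472·20.8 − 15886.7)/(242 − 472) = -6069.1/-230 ≈ 26.39.

w ≈ 26.4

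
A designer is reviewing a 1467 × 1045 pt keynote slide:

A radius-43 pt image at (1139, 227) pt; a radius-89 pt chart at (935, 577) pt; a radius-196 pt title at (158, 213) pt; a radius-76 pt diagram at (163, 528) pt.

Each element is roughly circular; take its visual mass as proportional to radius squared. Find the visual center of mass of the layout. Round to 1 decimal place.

Weights ∝ r²: image 43² = 1849, chart 89² = 7921, title 196² = 38416, diagram 76² = 5776; Σw = 53962.
x-moment: 1849·1139 + 7921·935 + 38416·158 + 5776·163 = 16523362; centroid 16523362/53962 ≈ 306.20.
y-moment: 1849·227 + 7921·577 + 38416·213 + 5776·528 = 16222476; centroid 16222476/53962 ≈ 300.63.

(306.2, 300.6)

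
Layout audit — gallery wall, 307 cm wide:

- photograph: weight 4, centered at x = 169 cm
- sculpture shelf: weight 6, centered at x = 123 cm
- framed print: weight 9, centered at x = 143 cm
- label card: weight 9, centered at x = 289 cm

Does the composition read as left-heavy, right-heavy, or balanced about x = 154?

Weights sum to 4 + 6 + 9 + 9 = 28.
x-moment: 4·169 + 6·123 + 9·143 + 9·289 = 5302; centroid 5302/28 ≈ 189.36.
189.4 vs midline 154 → right-heavy.

right-heavy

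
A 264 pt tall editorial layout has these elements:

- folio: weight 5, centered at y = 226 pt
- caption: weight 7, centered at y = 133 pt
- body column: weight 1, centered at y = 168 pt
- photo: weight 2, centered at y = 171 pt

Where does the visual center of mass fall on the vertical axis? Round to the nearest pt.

Weights sum to 5 + 7 + 1 + 2 = 15.
y-moment: 5·226 + 7·133 + 1·168 + 2·171 = 2571; centroid 2571/15 ≈ 171.40.

y ≈ 171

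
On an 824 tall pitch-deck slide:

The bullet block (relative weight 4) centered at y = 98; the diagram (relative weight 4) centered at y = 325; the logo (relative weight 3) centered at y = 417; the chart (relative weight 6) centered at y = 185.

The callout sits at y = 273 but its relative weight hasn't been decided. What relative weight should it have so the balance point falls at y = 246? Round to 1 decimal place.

w ≈ 4.8

Existing Σw = 17 (4 + 4 + 3 + 6); existing moment 4·98 + 4·325 + 3·417 + 6·185 = 4053.
For the centroid to hit 246: (4053 + w·273) / (17 + w) = 246.
So w = (246·17 − 4053)/(273 − 246) = 129/27 ≈ 4.78.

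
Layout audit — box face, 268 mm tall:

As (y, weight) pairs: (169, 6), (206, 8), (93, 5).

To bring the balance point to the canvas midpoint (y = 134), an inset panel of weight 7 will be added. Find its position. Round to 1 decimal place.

After adding the inset panel, total weight = 6 + 8 + 5 + 7 = 26.
y: need Σw·y = 26·134 = 3484. Existing = 6·169 + 8·206 + 5·93 = 3127. Remainder 357 / 7 ≈ 51.00.

y ≈ 51.0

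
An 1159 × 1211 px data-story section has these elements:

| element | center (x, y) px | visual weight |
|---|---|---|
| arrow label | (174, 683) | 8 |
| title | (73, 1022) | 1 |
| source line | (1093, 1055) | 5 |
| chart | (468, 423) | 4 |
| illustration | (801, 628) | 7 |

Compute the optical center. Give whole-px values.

Σw = 8 + 1 + 5 + 4 + 7 = 25.
x: (8·174 + 1·73 + 5·1093 + 4·468 + 7·801) / 25 = 14409 / 25 ≈ 576.36
y: (8·683 + 1·1022 + 5·1055 + 4·423 + 7·628) / 25 = 17849 / 25 ≈ 713.96

(576, 714)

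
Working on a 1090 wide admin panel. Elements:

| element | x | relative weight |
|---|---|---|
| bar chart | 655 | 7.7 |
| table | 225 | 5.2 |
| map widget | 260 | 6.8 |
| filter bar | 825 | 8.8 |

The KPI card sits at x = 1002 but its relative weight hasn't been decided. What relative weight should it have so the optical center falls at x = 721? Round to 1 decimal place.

Known weights sum to 7.7 + 5.2 + 6.8 + 8.8 = 28.5; their moment is 7.7·655 + 5.2·225 + 6.8·260 + 8.8·825 = 15241.5.
For the centroid to hit 721: (15241.5 + w·1002) / (28.5 + w) = 721.
So w = (721·28.5 − 15241.5)/(1002 − 721) = 5307.0/281 ≈ 18.89.

w ≈ 18.9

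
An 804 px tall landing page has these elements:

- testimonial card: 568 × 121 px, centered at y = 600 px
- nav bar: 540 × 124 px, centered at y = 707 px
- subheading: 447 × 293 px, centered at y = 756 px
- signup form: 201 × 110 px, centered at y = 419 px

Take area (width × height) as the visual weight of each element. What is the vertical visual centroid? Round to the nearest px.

Areas → weights: testimonial card 568·121 = 68728, nav bar 540·124 = 66960, subheading 447·293 = 130971, signup form 201·110 = 22110; Σw = 288769.
y: (68728·600 + 66960·707 + 130971·756 + 22110·419) / 288769 = 196855686 / 288769 ≈ 681.71

y ≈ 682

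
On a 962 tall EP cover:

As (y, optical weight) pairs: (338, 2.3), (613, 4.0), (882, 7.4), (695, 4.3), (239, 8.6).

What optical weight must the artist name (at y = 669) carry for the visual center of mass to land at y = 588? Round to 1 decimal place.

Fixed elements: Σw = 2.3 + 4.0 + 7.4 + 4.3 + 8.6 = 26.6, Σw·y = 2.3·338 + 4.0·613 + 7.4·882 + 4.3·695 + 8.6·239 = 14800.1.
Balance at y = 588 requires (14800.1 + w·669) / (26.6 + w) = 588.
Solving: w = (588·26.6 − 14800.1) / (669 − 588) = 840.7 / 81 ≈ 10.38.

w ≈ 10.4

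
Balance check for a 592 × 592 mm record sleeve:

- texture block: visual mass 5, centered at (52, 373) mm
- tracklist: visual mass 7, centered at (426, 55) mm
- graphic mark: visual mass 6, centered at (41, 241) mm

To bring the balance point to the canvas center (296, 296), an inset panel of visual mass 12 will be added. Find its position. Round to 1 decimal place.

(449.3, 432.0)

After adding the inset panel, total weight = 5 + 7 + 6 + 12 = 30.
x: target moment 30×296 = 8880; current 5·52 + 7·426 + 6·41 = 3488; the inset panel supplies 5392, so x = 5392/12 ≈ 449.33.
y: target moment 30×296 = 8880; current 5·373 + 7·55 + 6·241 = 3696; the inset panel supplies 5184, so y = 5184/12 ≈ 432.00.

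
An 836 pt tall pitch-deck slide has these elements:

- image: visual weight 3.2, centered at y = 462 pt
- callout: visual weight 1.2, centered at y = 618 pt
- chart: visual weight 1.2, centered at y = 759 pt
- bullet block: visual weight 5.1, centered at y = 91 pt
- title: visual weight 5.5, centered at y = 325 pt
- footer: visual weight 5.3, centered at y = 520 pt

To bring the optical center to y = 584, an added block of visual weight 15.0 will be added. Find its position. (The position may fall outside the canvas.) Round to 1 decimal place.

y ≈ 878.5

With the added block, Σw becomes 3.2 + 1.2 + 1.2 + 5.1 + 5.5 + 5.3 + 15.0 = 36.5.
y: need Σw·y = 36.5·584 = 21316.0. Existing = 3.2·462 + 1.2·618 + 1.2·759 + 5.1·91 + 5.5·325 + 5.3·520 = 8138.4. Remainder 13177.6 / 15.0 ≈ 878.51.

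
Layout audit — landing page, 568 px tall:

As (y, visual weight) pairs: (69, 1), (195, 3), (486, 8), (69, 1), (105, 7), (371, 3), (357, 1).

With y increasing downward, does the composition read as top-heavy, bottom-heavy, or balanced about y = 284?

balanced

Total weight = 1 + 3 + 8 + 1 + 7 + 3 + 1 = 24.
y: moment 6816 / weight 24 ≈ 284.00
The centroid 284.00 matches the midline at 284, so the layout is balanced.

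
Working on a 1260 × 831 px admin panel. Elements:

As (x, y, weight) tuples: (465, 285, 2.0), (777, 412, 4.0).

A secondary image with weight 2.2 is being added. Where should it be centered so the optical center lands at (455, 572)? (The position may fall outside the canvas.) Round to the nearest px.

With the secondary image, Σw becomes 2.0 + 4.0 + 2.2 = 8.2.
x: need Σw·x = 8.2·455 = 3731.0. Existing = 2.0·465 + 4.0·777 = 4038.0. Remainder -307.0 / 2.2 ≈ -139.55.
y: need Σw·y = 8.2·572 = 4690.4. Existing = 2.0·285 + 4.0·412 = 2218.0. Remainder 2472.4 / 2.2 ≈ 1123.82.

(-140, 1124)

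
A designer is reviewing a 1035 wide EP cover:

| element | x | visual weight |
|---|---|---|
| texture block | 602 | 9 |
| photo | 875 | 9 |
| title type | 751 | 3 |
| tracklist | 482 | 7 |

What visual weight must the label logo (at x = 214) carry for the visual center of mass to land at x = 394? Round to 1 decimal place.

Existing Σw = 28 (9 + 9 + 3 + 7); existing moment 9·602 + 9·875 + 3·751 + 7·482 = 18920.
Balance at x = 394 requires (18920 + w·214) / (28 + w) = 394.
Solving: w = (394·28 − 18920) / (214 − 394) = -7888 / -180 ≈ 43.82.

w ≈ 43.8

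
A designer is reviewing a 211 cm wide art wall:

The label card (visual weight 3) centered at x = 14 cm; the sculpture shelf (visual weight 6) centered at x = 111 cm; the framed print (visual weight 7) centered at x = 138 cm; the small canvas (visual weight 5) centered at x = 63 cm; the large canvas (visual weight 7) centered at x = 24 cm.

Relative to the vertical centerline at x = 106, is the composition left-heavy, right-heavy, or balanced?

Σw = 3 + 6 + 7 + 5 + 7 = 28.
Σw·x = 3·14 + 6·111 + 7·138 + 5·63 + 7·24 = 2157, so x̄ = 2157/28 ≈ 77.04.
77.0 lies left of the midline 106, so the layout is left-heavy.

left-heavy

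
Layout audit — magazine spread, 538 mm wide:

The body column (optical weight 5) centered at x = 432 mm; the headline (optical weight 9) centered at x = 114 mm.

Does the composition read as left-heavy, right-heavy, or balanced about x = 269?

Total weight = 5 + 9 = 14.
x: (5·432 + 9·114) / 14 = 3186 / 14 ≈ 227.57
227.6 lies left of the midline 269, so the layout is left-heavy.

left-heavy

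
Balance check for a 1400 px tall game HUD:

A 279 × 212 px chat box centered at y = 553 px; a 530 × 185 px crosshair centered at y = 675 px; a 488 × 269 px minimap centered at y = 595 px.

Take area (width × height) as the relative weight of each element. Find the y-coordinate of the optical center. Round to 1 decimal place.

Areas: chat box 279·212 = 59148, crosshair 530·185 = 98050, minimap 488·269 = 131272. Total weight = 288470.
y-moment: 59148·553 + 98050·675 + 131272·595 = 176999434; centroid 176999434/288470 ≈ 613.58.

y ≈ 613.6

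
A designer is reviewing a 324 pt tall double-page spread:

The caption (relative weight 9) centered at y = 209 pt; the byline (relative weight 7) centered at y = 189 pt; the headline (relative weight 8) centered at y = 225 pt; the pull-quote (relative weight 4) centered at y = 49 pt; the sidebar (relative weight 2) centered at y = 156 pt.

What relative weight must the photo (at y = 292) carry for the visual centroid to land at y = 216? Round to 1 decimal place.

w ≈ 12.7

Existing Σw = 30 (9 + 7 + 8 + 4 + 2); existing moment 9·209 + 7·189 + 8·225 + 4·49 + 2·156 = 5512.
Balance at y = 216 requires (5512 + w·292) / (30 + w) = 216.
Rearranging, w·(292 − 216) = 216·30 − 5512 = 968, so w ≈ 968/76 = 12.74.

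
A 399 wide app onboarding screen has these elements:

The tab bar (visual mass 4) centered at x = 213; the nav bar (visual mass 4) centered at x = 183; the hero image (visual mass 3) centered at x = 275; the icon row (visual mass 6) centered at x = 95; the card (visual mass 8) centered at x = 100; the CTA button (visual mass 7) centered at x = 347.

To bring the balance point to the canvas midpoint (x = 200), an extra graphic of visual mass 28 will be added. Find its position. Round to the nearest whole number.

x ≈ 207

New total weight: (4 + 4 + 3 + 6 + 8 + 7) + 28 = 60.
x: target moment 60×200 = 12000; current 4·213 + 4·183 + 3·275 + 6·95 + 8·100 + 7·347 = 6208; the extra graphic supplies 5792, so x = 5792/28 ≈ 206.86.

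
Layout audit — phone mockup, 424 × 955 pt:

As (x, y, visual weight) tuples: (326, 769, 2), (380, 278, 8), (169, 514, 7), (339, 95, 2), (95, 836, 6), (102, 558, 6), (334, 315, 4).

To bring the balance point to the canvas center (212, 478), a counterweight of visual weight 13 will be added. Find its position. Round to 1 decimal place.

(161.9, 443.8)

With the counterweight, Σw becomes 2 + 8 + 7 + 2 + 6 + 6 + 4 + 13 = 48.
x: target moment 48×212 = 10176; current 2·326 + 8·380 + 7·169 + 2·339 + 6·95 + 6·102 + 4·334 = 8071; the counterweight supplies 2105, so x = 2105/13 ≈ 161.92.
y: target moment 48×478 = 22944; current 2·769 + 8·278 + 7·514 + 2·95 + 6·836 + 6·558 + 4·315 = 17174; the counterweight supplies 5770, so y = 5770/13 ≈ 443.85.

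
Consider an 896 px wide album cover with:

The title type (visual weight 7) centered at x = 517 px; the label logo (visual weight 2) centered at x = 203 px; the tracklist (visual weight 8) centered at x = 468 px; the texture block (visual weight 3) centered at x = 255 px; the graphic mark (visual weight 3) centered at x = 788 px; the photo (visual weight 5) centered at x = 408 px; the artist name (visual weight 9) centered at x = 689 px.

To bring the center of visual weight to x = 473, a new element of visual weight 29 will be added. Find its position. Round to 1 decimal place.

After adding the new element, total weight = 7 + 2 + 8 + 3 + 3 + 5 + 9 + 29 = 66.
x: target moment 66×473 = 31218; current 7·517 + 2·203 + 8·468 + 3·255 + 3·788 + 5·408 + 9·689 = 19139; the new element supplies 12079, so x = 12079/29 ≈ 416.52.

x ≈ 416.5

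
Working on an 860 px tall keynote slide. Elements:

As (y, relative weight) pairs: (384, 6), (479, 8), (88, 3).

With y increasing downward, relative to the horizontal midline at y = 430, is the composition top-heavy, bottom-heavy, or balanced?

Σw = 6 + 8 + 3 = 17.
Σw·y = 6·384 + 8·479 + 3·88 = 6400, so ȳ = 6400/17 ≈ 376.47.
376.5 lies above (smaller y than) the midline 430, so the layout is top-heavy.

top-heavy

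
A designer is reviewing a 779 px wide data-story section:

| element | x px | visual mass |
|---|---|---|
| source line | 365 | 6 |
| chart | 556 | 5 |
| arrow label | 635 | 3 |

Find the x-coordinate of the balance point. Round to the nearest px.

x ≈ 491

Weights sum to 6 + 5 + 3 = 14.
x-moment: 6·365 + 5·556 + 3·635 = 6875; centroid 6875/14 ≈ 491.07.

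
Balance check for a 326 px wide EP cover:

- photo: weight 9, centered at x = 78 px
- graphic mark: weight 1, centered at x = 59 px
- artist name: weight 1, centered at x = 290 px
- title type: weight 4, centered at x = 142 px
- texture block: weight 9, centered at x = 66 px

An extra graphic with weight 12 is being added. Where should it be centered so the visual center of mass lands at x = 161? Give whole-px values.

New total weight: (9 + 1 + 1 + 4 + 9) + 12 = 36.
x: target moment 36×161 = 5796; current 9·78 + 1·59 + 1·290 + 4·142 + 9·66 = 2213; the extra graphic supplies 3583, so x = 3583/12 ≈ 298.58.

x ≈ 299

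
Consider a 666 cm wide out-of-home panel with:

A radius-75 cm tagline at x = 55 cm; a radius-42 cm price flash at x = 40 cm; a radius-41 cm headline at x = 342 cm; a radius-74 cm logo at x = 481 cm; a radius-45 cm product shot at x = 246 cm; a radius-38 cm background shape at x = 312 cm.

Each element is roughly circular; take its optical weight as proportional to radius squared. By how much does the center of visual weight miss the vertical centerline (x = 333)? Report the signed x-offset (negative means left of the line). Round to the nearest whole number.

Weights ∝ r²: tagline 75² = 5625, price flash 42² = 1764, headline 41² = 1681, logo 74² = 5476, product shot 45² = 2025, background shape 38² = 1444; Σw = 18015.
Σw·x = 4537471; x̄ = 4537471/18015 ≈ 251.87.
Difference: 251.87 − 333 ≈ -81.13.

≈ -81 cm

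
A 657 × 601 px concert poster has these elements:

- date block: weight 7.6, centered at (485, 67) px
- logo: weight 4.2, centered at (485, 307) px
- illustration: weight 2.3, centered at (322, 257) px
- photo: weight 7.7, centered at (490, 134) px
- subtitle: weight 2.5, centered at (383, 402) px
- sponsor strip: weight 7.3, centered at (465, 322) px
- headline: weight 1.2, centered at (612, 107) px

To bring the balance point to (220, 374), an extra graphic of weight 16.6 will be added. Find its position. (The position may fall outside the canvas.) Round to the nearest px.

(-268, 697)

New total weight: (7.6 + 4.2 + 2.3 + 7.7 + 2.5 + 7.3 + 1.2) + 16.6 = 49.4.
x: target moment 49.4×220 = 10868.0; current 7.6·485 + 4.2·485 + 2.3·322 + 7.7·490 + 2.5·383 + 7.3·465 + 1.2·612 = 15323.0; the extra graphic supplies -4455.0, so x = -4455.0/16.6 ≈ -268.37.
y: target moment 49.4×374 = 18475.6; current 7.6·67 + 4.2·307 + 2.3·257 + 7.7·134 + 2.5·402 + 7.3·322 + 1.2·107 = 6905.5; the extra graphic supplies 11570.1, so y = 11570.1/16.6 ≈ 696.99.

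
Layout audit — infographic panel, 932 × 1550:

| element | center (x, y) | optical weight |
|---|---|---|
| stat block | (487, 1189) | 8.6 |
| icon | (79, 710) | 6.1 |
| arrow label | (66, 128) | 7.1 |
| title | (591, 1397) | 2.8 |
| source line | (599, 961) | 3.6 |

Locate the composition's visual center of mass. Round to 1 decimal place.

(317.4, 809.8)

Σw = 8.6 + 6.1 + 7.1 + 2.8 + 3.6 = 28.2.
x-moment: 8.6·487 + 6.1·79 + 7.1·66 + 2.8·591 + 3.6·599 = 8949.9; centroid 8949.9/28.2 ≈ 317.37.
y-moment: 8.6·1189 + 6.1·710 + 7.1·128 + 2.8·1397 + 3.6·961 = 22836.4; centroid 22836.4/28.2 ≈ 809.80.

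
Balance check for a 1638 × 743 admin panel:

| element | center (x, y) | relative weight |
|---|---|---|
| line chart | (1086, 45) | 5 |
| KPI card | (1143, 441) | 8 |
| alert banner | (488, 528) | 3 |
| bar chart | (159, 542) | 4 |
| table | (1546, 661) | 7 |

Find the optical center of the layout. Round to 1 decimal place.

Total weight = 5 + 8 + 3 + 4 + 7 = 27.
Σw·x = 5·1086 + 8·1143 + 3·488 + 4·159 + 7·1546 = 27496, so x̄ = 27496/27 ≈ 1018.37.
Σw·y = 5·45 + 8·441 + 3·528 + 4·542 + 7·661 = 12132, so ȳ = 12132/27 ≈ 449.33.

(1018.4, 449.3)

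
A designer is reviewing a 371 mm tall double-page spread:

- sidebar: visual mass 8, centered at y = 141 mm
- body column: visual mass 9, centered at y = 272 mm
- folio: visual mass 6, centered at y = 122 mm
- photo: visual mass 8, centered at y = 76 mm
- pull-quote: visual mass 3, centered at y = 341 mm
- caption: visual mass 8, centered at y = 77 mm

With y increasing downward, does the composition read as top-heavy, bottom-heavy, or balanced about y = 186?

top-heavy

Weights sum to 8 + 9 + 6 + 8 + 3 + 8 = 42.
y: moment 6555 / weight 42 ≈ 156.07
156.1 vs midline 186 → top-heavy.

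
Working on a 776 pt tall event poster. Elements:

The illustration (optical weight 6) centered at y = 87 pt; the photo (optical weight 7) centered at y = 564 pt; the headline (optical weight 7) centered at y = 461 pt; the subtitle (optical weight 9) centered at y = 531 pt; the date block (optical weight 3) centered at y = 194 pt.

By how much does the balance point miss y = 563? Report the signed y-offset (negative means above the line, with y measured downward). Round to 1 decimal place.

≈ -154.9 pt

Σw = 6 + 7 + 7 + 9 + 3 = 32.
Σw·y = 6·87 + 7·564 + 7·461 + 9·531 + 3·194 = 13058, so ȳ = 13058/32 ≈ 408.06.
Against y = 563, that's 408.06 − 563 = -154.94.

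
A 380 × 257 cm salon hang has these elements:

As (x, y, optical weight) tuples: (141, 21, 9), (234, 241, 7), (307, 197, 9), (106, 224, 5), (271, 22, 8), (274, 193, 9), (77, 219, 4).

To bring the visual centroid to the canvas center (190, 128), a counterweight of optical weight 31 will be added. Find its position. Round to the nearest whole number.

With the counterweight, Σw becomes 9 + 7 + 9 + 5 + 8 + 9 + 4 + 31 = 82.
x: need Σw·x = 82·190 = 15580. Existing = 9·141 + 7·234 + 9·307 + 5·106 + 8·271 + 9·274 + 4·77 = 11142. Remainder 4438 / 31 ≈ 143.16.
y: need Σw·y = 82·128 = 10496. Existing = 9·21 + 7·241 + 9·197 + 5·224 + 8·22 + 9·193 + 4·219 = 7558. Remainder 2938 / 31 ≈ 94.77.

(143, 95)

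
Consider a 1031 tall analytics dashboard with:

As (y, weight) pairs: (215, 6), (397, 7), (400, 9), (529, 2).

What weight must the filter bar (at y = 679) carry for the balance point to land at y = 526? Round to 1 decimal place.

Existing Σw = 24 (6 + 7 + 9 + 2); existing moment 6·215 + 7·397 + 9·400 + 2·529 = 8727.
For the centroid to hit 526: (8727 + w·679) / (24 + w) = 526.
Rearranging, w·(679 − 526) = 526·24 − 8727 = 3897, so w ≈ 3897/153 = 25.47.

w ≈ 25.5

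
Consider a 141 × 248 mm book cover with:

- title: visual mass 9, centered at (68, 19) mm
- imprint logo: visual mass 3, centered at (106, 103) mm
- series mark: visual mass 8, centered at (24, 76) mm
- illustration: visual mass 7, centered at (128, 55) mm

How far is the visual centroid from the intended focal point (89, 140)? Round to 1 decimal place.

Σw = 9 + 3 + 8 + 7 = 27.
x-moment: 9·68 + 3·106 + 8·24 + 7·128 = 2018; centroid 2018/27 ≈ 74.74.
y-moment: 9·19 + 3·103 + 8·76 + 7·55 = 1473; centroid 1473/27 ≈ 54.56.
From (89, 140): dx = -14.26, dy = -85.44, so the distance is √(dx²+dy²) ≈ 86.63.

≈ 86.6 mm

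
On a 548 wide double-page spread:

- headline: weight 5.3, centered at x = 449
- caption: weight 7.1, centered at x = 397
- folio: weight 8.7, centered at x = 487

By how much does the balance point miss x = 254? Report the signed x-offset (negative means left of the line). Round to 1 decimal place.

≈ 193.2

Total weight = 5.3 + 7.1 + 8.7 = 21.1.
x-moment: 5.3·449 + 7.1·397 + 8.7·487 = 9435.3; centroid 9435.3/21.1 ≈ 447.17.
Offset from x = 254: 447.17 − 254 ≈ 193.17.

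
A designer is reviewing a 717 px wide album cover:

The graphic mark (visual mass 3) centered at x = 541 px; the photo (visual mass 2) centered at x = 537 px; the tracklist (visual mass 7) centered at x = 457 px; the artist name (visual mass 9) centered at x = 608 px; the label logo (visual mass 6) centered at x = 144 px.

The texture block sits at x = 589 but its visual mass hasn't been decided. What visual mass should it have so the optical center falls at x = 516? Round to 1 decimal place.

w ≈ 23.3

Fixed elements: Σw = 3 + 2 + 7 + 9 + 6 = 27, Σw·x = 3·541 + 2·537 + 7·457 + 9·608 + 6·144 = 12232.
Balance at x = 516 requires (12232 + w·589) / (27 + w) = 516.
So w = (516·27 − 12232)/(589 − 516) = 1700/73 ≈ 23.29.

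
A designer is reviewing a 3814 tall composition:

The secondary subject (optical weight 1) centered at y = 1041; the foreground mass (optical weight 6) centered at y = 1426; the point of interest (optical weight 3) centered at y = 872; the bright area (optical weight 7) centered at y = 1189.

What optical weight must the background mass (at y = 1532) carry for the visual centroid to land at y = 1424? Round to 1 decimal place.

w ≈ 34.0

Fixed elements: Σw = 1 + 6 + 3 + 7 = 17, Σw·y = 1·1041 + 6·1426 + 3·872 + 7·1189 = 20536.
For the centroid to hit 1424: (20536 + w·1532) / (17 + w) = 1424.
Solving: w = (1424·17 − 20536) / (1532 − 1424) = 3672 / 108 ≈ 34.00.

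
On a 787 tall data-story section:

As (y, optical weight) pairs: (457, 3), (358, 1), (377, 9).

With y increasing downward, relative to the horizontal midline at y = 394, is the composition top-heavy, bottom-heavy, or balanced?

balanced

Weights sum to 3 + 1 + 9 = 13.
Σw·y = 3·457 + 1·358 + 9·377 = 5122, so ȳ = 5122/13 ≈ 394.00.
394.00 = 394 exactly: balanced.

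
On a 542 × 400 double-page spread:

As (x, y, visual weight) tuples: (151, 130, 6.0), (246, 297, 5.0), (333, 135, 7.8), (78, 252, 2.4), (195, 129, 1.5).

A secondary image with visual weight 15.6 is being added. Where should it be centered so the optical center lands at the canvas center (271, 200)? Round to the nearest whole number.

After adding the secondary image, total weight = 6.0 + 5.0 + 7.8 + 2.4 + 1.5 + 15.6 = 38.3.
Along x: (5213.1 + 15.6·x) / 38.3 = 271 (existing moment 6.0·151 + 5.0·246 + 7.8·333 + 2.4·78 + 1.5·195 = 5213.1) ⇒ x = (10379.3 − 5213.1) / 15.6 ≈ 331.17.
Along y: (4116.3 + 15.6·y) / 38.3 = 200 (existing moment 6.0·130 + 5.0·297 + 7.8·135 + 2.4·252 + 1.5·129 = 4116.3) ⇒ y = (7660.0 − 4116.3) / 15.6 ≈ 227.16.

(331, 227)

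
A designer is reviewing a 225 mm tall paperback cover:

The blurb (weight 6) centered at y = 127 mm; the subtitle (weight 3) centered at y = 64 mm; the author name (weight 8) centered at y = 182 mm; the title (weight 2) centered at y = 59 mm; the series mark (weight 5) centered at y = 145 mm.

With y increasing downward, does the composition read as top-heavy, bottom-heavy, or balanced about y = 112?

Weights sum to 6 + 3 + 8 + 2 + 5 = 24.
y-moment: 6·127 + 3·64 + 8·182 + 2·59 + 5·145 = 3253; centroid 3253/24 ≈ 135.54.
135.5 vs midline 112 → bottom-heavy.

bottom-heavy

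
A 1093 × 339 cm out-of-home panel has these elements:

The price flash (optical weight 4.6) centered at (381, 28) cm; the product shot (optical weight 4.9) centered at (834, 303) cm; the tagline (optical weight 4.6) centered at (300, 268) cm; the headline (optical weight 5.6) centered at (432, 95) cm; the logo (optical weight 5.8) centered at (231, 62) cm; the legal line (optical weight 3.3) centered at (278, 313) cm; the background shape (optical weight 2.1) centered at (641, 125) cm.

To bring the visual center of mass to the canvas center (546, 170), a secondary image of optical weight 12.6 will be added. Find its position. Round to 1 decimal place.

(834.1, 187.4)

With the secondary image, Σw becomes 4.6 + 4.9 + 4.6 + 5.6 + 5.8 + 3.3 + 2.1 + 12.6 = 43.5.
Along x: (13241.7 + 12.6·x) / 43.5 = 546 (existing moment 4.6·381 + 4.9·834 + 4.6·300 + 5.6·432 + 5.8·231 + 3.3·278 + 2.1·641 = 13241.7) ⇒ x = (23751.0 − 13241.7) / 12.6 ≈ 834.07.
Along y: (5033.3 + 12.6·y) / 43.5 = 170 (existing moment 4.6·28 + 4.9·303 + 4.6·268 + 5.6·95 + 5.8·62 + 3.3·313 + 2.1·125 = 5033.3) ⇒ y = (7395.0 − 5033.3) / 12.6 ≈ 187.44.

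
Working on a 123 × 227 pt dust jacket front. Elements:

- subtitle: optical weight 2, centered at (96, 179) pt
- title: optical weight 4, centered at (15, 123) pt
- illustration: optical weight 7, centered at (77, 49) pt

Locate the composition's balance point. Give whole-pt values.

(61, 92)

Total weight = 2 + 4 + 7 = 13.
Σw·x = 2·96 + 4·15 + 7·77 = 791, so x̄ = 791/13 ≈ 60.85.
Σw·y = 2·179 + 4·123 + 7·49 = 1193, so ȳ = 1193/13 ≈ 91.77.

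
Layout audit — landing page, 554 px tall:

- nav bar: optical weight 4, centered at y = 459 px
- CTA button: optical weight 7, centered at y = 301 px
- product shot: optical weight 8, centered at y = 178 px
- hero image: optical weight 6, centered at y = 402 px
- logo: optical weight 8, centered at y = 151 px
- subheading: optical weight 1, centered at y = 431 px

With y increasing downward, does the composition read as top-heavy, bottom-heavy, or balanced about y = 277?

Σw = 4 + 7 + 8 + 6 + 8 + 1 = 34.
y: moment 9418 / weight 34 ≈ 277.00
277.00 = 277 exactly: balanced.

balanced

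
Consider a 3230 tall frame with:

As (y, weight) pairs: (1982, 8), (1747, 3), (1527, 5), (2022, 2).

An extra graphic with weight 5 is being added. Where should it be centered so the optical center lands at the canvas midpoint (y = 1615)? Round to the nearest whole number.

y ≈ 874

New total weight: (8 + 3 + 5 + 2) + 5 = 23.
y: target moment 23×1615 = 37145; current 8·1982 + 3·1747 + 5·1527 + 2·2022 = 32776; the extra graphic supplies 4369, so y = 4369/5 ≈ 873.80.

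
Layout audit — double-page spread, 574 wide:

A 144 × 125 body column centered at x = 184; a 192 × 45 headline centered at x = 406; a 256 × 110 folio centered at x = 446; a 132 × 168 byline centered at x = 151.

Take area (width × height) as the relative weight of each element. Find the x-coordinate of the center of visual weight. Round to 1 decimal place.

Taking area as weight: body column 144·125 = 18000, headline 192·45 = 8640, folio 256·110 = 28160, byline 132·168 = 22176. Sum 76976.
x: (18000·184 + 8640·406 + 28160·446 + 22176·151) / 76976 = 22727776 / 76976 ≈ 295.26

x ≈ 295.3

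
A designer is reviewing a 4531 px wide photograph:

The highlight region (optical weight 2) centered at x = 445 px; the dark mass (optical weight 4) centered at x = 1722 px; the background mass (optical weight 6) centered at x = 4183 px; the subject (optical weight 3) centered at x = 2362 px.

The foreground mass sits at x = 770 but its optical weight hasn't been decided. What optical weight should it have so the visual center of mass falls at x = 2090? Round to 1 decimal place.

w ≈ 6.5

Existing Σw = 15 (2 + 4 + 6 + 3); existing moment 2·445 + 4·1722 + 6·4183 + 3·2362 = 39962.
Set Σw·x/Σw = 2090: (39962 + 770w) = 2090·(15 + w).
Solving: w = (2090·15 − 39962) / (770 − 2090) = -8612 / -1320 ≈ 6.52.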